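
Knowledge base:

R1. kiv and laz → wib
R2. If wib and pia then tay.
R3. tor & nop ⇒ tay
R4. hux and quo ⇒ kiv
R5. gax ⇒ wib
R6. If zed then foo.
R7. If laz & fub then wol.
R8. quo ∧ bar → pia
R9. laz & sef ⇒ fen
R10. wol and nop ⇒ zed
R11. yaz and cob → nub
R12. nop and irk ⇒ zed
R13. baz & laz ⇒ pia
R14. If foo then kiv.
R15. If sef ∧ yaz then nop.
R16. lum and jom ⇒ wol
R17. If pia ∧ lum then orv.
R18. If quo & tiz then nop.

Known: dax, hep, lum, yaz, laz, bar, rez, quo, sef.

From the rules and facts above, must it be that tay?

Forward chaining from the given facts derives: pia, fen, nop, orv.
Rules concluding tay: R2 needs wib; R3 needs tor — none of these are established.

No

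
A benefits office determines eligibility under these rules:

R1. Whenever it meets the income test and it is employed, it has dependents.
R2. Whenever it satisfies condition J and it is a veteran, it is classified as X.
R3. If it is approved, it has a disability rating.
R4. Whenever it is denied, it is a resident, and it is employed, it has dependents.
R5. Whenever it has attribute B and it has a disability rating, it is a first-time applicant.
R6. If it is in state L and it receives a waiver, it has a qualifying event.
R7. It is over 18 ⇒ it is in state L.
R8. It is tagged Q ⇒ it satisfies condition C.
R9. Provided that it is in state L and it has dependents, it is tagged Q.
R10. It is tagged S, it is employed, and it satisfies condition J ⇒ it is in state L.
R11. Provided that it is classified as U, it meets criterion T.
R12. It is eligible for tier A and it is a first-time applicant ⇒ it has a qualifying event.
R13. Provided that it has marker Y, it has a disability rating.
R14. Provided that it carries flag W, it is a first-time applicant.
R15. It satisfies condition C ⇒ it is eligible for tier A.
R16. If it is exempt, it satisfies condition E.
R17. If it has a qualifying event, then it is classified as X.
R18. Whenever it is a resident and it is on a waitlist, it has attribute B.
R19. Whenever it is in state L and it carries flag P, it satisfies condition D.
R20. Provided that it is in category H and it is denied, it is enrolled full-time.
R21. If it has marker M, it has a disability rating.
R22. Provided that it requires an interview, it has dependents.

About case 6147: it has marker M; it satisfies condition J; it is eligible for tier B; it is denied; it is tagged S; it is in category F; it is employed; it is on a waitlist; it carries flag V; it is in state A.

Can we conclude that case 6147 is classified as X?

Forward chaining from the given facts derives: is in state L, has a disability rating.
Rules concluding "it is classified as X": R2 needs "it is a veteran"; R17 needs "it has a qualifying event" — none of these are established.

No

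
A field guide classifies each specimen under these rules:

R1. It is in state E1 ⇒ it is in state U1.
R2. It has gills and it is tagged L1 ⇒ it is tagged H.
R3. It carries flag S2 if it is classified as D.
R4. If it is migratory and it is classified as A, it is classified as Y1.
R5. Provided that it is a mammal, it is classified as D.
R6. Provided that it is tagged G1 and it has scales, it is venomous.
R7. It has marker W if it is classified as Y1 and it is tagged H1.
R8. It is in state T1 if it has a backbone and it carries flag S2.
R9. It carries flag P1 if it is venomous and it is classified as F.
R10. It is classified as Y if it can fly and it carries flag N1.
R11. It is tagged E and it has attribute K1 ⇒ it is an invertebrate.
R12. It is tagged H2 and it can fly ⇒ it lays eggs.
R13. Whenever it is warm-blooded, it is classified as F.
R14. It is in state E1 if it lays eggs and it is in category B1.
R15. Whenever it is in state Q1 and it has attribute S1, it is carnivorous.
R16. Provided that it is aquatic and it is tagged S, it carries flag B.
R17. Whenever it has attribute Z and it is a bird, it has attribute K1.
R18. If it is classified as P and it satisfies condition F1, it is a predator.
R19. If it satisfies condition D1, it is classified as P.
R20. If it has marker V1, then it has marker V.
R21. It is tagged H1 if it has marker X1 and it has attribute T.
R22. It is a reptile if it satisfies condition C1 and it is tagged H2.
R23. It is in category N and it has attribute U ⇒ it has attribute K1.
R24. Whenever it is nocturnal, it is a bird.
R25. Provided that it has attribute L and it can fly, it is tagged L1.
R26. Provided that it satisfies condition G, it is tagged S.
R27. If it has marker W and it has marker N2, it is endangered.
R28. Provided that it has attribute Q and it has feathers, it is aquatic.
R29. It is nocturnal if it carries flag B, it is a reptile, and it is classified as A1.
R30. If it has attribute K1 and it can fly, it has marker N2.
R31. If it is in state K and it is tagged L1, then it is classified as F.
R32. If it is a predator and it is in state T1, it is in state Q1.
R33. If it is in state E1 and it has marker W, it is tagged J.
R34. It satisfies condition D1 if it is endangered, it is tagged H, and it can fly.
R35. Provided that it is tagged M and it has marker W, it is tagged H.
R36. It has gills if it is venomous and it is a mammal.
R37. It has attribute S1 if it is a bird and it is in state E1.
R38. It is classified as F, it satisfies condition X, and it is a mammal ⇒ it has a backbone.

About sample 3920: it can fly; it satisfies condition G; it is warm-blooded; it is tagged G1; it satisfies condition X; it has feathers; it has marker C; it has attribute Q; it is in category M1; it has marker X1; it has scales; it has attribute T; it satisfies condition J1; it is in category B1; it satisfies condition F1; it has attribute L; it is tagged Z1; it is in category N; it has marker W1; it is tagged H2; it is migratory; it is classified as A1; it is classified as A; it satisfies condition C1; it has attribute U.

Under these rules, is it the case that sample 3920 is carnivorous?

No

Forward chaining from the given facts derives: is classified as Y1, is venomous, lays eggs, is classified as F, is in state E1, is tagged H1, is a reptile, has attribute K1, is tagged L1, is tagged S, is aquatic, has marker N2, is in state U1, has marker W, carries flag P1, carries flag B, is endangered, is nocturnal, is tagged J, is a bird, has attribute S1.
The only rule concluding "it is carnivorous" is R15, which needs "it is in state Q1"; that is never established.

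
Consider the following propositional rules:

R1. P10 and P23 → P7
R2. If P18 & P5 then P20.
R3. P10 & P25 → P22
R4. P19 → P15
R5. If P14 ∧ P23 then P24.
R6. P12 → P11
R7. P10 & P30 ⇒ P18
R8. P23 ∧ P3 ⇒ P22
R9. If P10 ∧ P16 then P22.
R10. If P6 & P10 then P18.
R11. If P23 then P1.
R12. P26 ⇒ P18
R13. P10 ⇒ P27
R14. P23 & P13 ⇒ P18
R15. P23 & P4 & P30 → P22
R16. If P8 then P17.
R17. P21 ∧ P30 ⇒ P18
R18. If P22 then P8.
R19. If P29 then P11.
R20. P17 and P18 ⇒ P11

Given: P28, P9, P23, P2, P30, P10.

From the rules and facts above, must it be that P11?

Forward chaining from the given facts derives: P7, P18, P1, P27.
Rules concluding P11: R6 needs P12; R19 needs P29; R20 needs P17 — none of these are established.

No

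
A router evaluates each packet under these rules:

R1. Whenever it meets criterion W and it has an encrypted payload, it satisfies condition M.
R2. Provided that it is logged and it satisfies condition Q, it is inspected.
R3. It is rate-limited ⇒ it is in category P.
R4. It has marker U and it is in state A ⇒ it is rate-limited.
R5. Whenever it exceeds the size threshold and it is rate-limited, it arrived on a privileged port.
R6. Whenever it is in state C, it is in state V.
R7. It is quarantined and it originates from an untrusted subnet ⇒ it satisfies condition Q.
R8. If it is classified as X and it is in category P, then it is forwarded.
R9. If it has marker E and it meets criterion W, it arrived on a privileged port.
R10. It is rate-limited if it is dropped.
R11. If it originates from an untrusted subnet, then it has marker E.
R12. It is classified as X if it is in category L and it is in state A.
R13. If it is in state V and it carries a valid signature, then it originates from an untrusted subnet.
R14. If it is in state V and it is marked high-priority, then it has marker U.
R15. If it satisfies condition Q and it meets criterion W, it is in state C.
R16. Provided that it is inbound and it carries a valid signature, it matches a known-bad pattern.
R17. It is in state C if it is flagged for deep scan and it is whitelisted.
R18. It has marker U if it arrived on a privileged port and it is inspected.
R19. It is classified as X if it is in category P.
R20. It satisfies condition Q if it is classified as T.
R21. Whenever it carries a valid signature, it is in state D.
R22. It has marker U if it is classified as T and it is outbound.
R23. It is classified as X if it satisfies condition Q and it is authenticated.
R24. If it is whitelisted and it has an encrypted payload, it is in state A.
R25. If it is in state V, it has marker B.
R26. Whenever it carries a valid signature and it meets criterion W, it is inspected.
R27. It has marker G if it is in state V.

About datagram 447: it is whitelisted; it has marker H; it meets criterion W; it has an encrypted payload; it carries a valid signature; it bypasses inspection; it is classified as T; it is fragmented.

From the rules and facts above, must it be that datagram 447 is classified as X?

By R20 (it is classified as T): it satisfies condition Q.
By R24 (it is whitelisted, it has an encrypted payload): it is in state A.
By R26 (it carries a valid signature, it meets criterion W): it is inspected.
By R15 (it satisfies condition Q, it meets criterion W): it is in state C.
By R6 (it is in state C): it is in state V.
By R13 (it is in state V, it carries a valid signature): it originates from an untrusted subnet.
By R11 (it originates from an untrusted subnet): it has marker E.
By R9 (it has marker E, it meets criterion W): it arrived on a privileged port.
By R18 (it arrived on a privileged port, it is inspected): it has marker U.
By R4 (it has marker U, it is in state A): it is rate-limited.
By R3 (it is rate-limited): it is in category P.
By R19 (it is in category P): it is classified as X.

Yes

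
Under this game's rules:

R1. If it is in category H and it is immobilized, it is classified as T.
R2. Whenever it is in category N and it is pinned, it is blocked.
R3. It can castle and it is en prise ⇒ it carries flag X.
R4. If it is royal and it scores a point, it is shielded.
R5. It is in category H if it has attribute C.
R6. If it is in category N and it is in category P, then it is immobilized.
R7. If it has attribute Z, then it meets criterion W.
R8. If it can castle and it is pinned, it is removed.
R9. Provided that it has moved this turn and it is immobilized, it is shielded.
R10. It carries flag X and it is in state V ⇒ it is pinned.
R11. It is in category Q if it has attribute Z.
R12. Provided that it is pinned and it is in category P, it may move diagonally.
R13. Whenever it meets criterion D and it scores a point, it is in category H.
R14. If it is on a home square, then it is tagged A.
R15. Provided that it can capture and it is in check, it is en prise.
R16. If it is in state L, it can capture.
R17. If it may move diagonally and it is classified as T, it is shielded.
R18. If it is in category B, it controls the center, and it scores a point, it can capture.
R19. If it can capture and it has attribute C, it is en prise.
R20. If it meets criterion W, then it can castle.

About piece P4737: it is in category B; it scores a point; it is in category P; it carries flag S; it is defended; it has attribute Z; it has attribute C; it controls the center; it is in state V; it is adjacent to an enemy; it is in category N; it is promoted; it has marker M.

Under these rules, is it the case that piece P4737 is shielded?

Yes

By R5 (it has attribute C): it is in category H.
By R6 (it is in category N, it is in category P): it is immobilized.
By R7 (it has attribute Z): it meets criterion W.
By R18 (it is in category B, it controls the center, it scores a point): it can capture.
By R19 (it can capture, it has attribute C): it is en prise.
By R20 (it meets criterion W): it can castle.
By R1 (it is in category H, it is immobilized): it is classified as T.
By R3 (it can castle, it is en prise): it carries flag X.
By R10 (it carries flag X, it is in state V): it is pinned.
By R12 (it is pinned, it is in category P): it may move diagonally.
By R17 (it may move diagonally, it is classified as T): it is shielded.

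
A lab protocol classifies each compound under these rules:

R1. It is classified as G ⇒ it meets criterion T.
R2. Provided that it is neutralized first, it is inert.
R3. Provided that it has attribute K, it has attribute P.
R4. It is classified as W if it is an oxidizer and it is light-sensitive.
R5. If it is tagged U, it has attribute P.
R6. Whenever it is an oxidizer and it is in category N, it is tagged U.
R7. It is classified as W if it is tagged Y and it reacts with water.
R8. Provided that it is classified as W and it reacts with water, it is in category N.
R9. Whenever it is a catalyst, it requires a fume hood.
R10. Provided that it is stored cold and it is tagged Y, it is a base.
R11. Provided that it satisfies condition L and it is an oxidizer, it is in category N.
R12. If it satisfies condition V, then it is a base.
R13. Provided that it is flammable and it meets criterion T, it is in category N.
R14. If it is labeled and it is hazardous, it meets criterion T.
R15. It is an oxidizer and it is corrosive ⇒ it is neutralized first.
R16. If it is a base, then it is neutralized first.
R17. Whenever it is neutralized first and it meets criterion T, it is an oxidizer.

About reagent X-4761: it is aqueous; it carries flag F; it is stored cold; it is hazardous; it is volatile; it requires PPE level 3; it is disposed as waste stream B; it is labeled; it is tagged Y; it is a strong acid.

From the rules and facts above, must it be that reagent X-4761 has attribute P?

Forward chaining from the given facts derives: is a base, meets criterion T, is neutralized first, is an oxidizer, is inert.
Rules concluding "it has attribute P": R3 needs "it has attribute K"; R5 needs "it is tagged U" — none of these are established.

No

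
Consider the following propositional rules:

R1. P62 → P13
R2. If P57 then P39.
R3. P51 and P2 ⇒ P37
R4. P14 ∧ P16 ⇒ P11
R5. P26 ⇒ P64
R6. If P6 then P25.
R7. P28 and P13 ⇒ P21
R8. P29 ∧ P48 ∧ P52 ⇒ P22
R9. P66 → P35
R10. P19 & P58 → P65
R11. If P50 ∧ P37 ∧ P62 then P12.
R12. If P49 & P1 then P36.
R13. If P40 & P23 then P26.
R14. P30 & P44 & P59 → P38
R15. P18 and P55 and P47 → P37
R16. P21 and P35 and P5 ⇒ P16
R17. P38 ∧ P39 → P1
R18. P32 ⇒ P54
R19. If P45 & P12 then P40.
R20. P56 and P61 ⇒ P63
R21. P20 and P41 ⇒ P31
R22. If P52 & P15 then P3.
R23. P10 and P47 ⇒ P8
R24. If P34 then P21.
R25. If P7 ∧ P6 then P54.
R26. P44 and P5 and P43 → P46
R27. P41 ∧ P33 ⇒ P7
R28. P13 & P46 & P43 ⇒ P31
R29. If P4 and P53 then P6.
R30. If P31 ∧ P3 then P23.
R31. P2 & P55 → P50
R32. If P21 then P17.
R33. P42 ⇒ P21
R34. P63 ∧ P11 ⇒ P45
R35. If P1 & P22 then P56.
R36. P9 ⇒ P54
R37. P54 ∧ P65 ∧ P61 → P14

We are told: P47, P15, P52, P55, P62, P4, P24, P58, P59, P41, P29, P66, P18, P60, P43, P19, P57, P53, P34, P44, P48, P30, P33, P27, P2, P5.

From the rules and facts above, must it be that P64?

Forward chaining from the given facts derives: P13, P39, P22, P35, P65, P38, P37, P1, P3, P21, P46, P7, P31, P6, P23, P50, P17, P56, P25, P12, P16, P54.
The only rule concluding P64 is R5, which needs P26; that is never established.

No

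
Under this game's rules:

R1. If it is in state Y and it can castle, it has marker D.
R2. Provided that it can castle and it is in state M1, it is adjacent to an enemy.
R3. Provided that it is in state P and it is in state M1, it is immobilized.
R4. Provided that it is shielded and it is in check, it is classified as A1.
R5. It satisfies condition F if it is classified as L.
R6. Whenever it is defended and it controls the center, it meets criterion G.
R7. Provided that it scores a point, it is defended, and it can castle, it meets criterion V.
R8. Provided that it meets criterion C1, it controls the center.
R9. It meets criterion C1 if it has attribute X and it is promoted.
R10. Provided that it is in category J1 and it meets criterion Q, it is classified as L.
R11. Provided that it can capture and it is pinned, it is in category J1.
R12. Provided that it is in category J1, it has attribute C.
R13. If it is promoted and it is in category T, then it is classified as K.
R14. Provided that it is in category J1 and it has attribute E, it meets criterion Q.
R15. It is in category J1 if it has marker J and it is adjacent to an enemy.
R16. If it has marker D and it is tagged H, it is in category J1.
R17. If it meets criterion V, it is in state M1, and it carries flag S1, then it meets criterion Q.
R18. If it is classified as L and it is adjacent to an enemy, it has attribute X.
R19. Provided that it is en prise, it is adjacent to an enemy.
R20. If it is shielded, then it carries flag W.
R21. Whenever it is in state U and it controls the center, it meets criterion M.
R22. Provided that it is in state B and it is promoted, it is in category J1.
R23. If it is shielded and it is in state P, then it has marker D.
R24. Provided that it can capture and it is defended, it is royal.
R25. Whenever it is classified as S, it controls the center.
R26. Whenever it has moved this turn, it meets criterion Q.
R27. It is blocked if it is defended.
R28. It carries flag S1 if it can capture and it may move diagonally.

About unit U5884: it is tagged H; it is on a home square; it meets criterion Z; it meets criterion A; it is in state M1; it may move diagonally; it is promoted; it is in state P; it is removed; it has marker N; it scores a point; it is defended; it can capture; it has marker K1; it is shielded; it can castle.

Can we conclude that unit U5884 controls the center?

By R2 (it can castle, it is in state M1): it is adjacent to an enemy.
By R7 (it scores a point, it is defended, it can castle): it meets criterion V.
By R23 (it is shielded, it is in state P): it has marker D.
By R28 (it can capture, it may move diagonally): it carries flag S1.
By R16 (it has marker D, it is tagged H): it is in category J1.
By R17 (it meets criterion V, it is in state M1, it carries flag S1): it meets criterion Q.
By R10 (it is in category J1, it meets criterion Q): it is classified as L.
By R18 (it is classified as L, it is adjacent to an enemy): it has attribute X.
By R9 (it has attribute X, it is promoted): it meets criterion C1.
By R8 (it meets criterion C1): it controls the center.

Yes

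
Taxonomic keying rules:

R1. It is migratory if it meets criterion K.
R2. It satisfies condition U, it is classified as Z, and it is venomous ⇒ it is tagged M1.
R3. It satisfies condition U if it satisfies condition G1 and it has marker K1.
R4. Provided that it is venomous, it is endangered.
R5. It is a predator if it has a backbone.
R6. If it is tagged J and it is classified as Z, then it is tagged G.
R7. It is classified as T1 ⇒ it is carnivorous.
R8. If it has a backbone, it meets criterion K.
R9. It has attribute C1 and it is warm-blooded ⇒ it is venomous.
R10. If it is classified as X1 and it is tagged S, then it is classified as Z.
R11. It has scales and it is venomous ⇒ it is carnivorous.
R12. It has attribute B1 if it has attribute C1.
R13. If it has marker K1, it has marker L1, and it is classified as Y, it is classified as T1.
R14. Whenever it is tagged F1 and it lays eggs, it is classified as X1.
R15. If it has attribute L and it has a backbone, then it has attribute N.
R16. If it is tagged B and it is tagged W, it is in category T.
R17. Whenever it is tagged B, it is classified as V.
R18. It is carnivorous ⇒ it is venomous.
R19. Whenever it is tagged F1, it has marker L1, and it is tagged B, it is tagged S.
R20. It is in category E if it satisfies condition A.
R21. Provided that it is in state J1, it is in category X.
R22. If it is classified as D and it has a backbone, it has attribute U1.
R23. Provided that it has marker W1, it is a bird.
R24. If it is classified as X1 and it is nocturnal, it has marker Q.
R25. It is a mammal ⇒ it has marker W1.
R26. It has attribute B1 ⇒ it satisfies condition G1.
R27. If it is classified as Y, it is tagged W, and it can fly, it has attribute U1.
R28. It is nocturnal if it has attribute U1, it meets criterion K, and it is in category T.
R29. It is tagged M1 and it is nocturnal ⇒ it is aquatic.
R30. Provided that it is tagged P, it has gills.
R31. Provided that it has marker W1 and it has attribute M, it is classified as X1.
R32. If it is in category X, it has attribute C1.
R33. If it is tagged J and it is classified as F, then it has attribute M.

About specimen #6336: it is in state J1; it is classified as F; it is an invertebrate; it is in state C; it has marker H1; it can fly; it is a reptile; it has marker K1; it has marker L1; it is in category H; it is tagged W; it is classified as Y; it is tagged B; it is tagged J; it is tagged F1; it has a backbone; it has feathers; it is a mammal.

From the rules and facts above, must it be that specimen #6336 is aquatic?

Yes

By R8 (it has a backbone): it meets criterion K.
By R13 (it has marker K1, it has marker L1, it is classified as Y): it is classified as T1.
By R16 (it is tagged B, it is tagged W): it is in category T.
By R19 (it is tagged F1, it has marker L1, it is tagged B): it is tagged S.
By R21 (it is in state J1): it is in category X.
By R25 (it is a mammal): it has marker W1.
By R27 (it is classified as Y, it is tagged W, it can fly): it has attribute U1.
By R28 (it has attribute U1, it meets criterion K, it is in category T): it is nocturnal.
By R32 (it is in category X): it has attribute C1.
By R33 (it is tagged J, it is classified as F): it has attribute M.
By R7 (it is classified as T1): it is carnivorous.
By R12 (it has attribute C1): it has attribute B1.
By R18 (it is carnivorous): it is venomous.
By R26 (it has attribute B1): it satisfies condition G1.
By R31 (it has marker W1, it has attribute M): it is classified as X1.
By R3 (it satisfies condition G1, it has marker K1): it satisfies condition U.
By R10 (it is classified as X1, it is tagged S): it is classified as Z.
By R2 (it satisfies condition U, it is classified as Z, it is venomous): it is tagged M1.
By R29 (it is tagged M1, it is nocturnal): it is aquatic.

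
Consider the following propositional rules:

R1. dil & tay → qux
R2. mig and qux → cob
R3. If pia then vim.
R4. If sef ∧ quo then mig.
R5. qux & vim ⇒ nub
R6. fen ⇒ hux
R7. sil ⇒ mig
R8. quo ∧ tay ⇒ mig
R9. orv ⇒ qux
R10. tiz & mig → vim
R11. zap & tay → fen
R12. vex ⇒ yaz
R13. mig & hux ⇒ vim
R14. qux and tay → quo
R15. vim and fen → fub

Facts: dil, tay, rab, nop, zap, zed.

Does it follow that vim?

Yes

qux  (by R1: dil, tay)
fen  (by R11: zap, tay)
quo  (by R14: qux, tay)
hux  (by R6: fen)
mig  (by R8: quo, tay)
vim  (by R13: mig, hux)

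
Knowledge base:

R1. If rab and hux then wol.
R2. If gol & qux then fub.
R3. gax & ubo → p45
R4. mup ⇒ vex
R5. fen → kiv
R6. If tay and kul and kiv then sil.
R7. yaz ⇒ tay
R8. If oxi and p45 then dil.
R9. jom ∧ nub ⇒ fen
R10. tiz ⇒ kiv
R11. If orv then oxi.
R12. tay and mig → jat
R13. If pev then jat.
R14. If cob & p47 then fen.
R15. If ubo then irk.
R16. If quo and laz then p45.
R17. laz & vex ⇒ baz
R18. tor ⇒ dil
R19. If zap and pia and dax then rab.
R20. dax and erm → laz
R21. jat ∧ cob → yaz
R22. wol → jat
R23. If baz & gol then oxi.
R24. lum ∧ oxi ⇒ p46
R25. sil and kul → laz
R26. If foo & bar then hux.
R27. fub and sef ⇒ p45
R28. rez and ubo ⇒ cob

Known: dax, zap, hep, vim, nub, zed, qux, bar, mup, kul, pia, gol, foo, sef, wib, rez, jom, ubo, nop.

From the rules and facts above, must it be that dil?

fub  (by R2: gol, qux)
vex  (by R4: mup)
fen  (by R9: jom, nub)
rab  (by R19: zap, pia, dax)
hux  (by R26: foo, bar)
p45  (by R27: fub, sef)
cob  (by R28: rez, ubo)
wol  (by R1: rab, hux)
kiv  (by R5: fen)
jat  (by R22: wol)
yaz  (by R21: jat, cob)
tay  (by R7: yaz)
sil  (by R6: tay, kul, kiv)
laz  (by R25: sil, kul)
baz  (by R17: laz, vex)
oxi  (by R23: baz, gol)
dil  (by R8: oxi, p45)

Yes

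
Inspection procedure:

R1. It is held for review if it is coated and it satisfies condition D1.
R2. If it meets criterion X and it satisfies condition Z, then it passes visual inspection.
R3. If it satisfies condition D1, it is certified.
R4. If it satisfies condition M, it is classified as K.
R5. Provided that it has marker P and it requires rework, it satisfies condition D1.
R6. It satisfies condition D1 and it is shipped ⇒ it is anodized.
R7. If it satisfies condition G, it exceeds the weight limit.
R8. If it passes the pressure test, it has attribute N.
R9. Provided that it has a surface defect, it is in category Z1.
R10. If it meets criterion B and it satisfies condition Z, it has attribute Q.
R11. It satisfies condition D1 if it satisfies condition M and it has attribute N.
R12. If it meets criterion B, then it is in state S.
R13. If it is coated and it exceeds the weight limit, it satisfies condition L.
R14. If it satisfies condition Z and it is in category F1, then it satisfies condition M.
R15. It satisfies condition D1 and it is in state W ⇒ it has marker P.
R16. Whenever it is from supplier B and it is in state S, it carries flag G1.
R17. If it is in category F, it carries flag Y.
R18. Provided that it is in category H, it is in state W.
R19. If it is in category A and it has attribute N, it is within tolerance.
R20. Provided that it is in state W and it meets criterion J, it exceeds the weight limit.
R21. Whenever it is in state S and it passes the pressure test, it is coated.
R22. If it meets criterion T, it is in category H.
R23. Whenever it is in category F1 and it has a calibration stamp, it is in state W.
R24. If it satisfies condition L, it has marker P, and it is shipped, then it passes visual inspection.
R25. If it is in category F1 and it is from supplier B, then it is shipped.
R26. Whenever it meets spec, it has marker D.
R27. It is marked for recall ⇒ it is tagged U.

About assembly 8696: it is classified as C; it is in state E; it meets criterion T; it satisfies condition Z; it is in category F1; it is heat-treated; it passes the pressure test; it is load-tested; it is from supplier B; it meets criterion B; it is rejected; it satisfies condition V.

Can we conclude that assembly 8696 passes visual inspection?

Forward chaining from the given facts derives: has attribute N, has attribute Q, is in state S, satisfies condition M, carries flag G1, is coated, is in category H, is shipped, is classified as K, satisfies condition D1, is in state W, is held for review, is certified, is anodized, has marker P.
Rules concluding "it passes visual inspection": R2 needs "it meets criterion X"; R24 needs "it satisfies condition L" — none of these are established.

No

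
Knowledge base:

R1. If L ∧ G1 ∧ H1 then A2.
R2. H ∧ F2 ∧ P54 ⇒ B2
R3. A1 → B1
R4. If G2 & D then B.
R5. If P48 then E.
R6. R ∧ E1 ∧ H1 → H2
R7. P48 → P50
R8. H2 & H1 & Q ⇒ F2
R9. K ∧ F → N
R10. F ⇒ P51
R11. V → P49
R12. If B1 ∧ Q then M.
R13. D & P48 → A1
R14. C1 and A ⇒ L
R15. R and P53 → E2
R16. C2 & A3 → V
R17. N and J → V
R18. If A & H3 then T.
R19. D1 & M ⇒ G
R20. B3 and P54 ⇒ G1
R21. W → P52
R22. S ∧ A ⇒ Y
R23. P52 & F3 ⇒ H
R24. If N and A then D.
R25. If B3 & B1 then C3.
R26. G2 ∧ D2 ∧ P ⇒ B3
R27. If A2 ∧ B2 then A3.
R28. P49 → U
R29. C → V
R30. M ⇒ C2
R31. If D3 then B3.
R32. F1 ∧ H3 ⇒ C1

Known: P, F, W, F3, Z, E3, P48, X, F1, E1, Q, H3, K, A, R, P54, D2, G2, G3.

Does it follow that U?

Forward chaining from the given facts derives: E, P50, N, P51, T, P52, H, D, B3, C1, B, A1, L, G1, B1, M, C3, C2.
The only rule concluding U is R28, which needs P49; that is never established.

No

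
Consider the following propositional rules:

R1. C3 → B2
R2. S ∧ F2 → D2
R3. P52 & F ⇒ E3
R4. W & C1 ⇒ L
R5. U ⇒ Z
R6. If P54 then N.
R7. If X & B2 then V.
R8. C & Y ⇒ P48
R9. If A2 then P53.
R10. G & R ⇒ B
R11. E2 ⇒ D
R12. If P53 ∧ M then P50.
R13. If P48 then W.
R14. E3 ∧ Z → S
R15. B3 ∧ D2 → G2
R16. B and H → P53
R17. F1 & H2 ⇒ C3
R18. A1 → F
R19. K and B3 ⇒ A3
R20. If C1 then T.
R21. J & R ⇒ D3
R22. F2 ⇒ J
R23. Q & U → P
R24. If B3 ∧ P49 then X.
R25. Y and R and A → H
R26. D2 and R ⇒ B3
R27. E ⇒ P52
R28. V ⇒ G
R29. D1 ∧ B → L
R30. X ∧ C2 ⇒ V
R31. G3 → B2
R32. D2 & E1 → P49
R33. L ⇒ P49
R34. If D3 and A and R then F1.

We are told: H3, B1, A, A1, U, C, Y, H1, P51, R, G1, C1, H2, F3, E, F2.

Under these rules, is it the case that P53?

Yes

Z  (by R5: U)
P48  (by R8: C, Y)
W  (by R13: P48)
F  (by R18: A1)
J  (by R22: F2)
H  (by R25: Y, R, A)
P52  (by R27: E)
E3  (by R3: P52, F)
L  (by R4: W, C1)
S  (by R14: E3, Z)
D3  (by R21: J, R)
P49  (by R33: L)
F1  (by R34: D3, A, R)
D2  (by R2: S, F2)
C3  (by R17: F1, H2)
B3  (by R26: D2, R)
B2  (by R1: C3)
X  (by R24: B3, P49)
V  (by R7: X, B2)
G  (by R28: V)
B  (by R10: G, R)
P53  (by R16: B, H)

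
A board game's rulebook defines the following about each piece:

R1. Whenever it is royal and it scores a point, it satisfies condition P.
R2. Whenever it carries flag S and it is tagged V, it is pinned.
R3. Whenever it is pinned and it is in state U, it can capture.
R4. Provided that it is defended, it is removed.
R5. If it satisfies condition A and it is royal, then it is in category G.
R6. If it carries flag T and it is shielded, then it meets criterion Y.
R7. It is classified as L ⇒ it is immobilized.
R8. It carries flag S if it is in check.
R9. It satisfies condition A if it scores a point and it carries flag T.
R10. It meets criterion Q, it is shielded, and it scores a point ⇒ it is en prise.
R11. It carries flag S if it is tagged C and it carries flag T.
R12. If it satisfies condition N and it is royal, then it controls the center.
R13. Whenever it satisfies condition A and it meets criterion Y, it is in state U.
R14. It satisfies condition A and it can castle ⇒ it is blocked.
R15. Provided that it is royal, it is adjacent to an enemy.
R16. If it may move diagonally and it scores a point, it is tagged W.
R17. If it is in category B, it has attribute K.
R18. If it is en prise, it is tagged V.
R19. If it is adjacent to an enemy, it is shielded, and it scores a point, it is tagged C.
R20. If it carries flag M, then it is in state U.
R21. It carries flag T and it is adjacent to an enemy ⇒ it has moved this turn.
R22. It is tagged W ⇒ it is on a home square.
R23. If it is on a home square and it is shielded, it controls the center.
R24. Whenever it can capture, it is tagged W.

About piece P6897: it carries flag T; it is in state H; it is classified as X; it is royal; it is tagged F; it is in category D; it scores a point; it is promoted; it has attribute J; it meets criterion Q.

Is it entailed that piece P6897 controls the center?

No

Forward chaining from the given facts derives: satisfies condition P, satisfies condition A, is adjacent to an enemy, has moved this turn, is in category G.
Rules concluding "it controls the center": R12 needs "it satisfies condition N"; R23 needs "it is on a home square" — none of these are established.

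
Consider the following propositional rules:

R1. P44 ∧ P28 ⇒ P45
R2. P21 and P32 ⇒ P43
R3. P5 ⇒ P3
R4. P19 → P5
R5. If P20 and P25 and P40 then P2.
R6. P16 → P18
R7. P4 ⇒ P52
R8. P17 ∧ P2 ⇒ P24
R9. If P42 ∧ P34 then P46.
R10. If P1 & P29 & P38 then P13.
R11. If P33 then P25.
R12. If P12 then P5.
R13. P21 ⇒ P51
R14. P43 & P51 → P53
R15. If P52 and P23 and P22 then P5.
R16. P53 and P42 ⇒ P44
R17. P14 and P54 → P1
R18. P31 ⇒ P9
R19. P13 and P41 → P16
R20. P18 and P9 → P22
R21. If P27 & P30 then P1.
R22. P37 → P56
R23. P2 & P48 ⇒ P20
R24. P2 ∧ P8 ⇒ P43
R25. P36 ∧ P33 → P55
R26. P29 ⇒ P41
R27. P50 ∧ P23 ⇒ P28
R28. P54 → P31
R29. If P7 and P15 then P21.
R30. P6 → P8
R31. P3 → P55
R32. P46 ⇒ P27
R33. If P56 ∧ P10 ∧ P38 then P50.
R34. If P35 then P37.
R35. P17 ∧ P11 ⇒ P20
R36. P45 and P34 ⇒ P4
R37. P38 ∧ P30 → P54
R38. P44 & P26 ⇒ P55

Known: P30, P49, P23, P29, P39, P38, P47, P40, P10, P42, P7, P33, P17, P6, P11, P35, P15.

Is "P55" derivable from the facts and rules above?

No

Forward chaining from the given facts derives: P25, P41, P21, P8, P37, P20, P54, P2, P24, P51, P56, P43, P31, P50, P53, P44, P9, P28, P45.
Rules concluding P55: R25 needs P36; R31 needs P3; R38 needs P26 — none of these are established.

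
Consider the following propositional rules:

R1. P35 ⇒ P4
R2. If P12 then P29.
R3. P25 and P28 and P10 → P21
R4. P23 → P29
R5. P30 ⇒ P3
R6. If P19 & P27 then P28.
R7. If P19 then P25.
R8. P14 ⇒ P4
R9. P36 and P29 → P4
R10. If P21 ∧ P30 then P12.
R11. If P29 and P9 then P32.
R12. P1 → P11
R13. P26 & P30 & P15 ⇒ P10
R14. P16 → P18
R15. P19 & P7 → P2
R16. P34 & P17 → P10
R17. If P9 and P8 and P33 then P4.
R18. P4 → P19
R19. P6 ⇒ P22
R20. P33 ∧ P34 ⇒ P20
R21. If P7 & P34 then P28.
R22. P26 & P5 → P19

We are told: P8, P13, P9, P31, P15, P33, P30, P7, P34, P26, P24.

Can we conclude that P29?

P10  (by R13: P26, P30, P15)
P4  (by R17: P9, P8, P33)
P19  (by R18: P4)
P28  (by R21: P7, P34)
P25  (by R7: P19)
P21  (by R3: P25, P28, P10)
P12  (by R10: P21, P30)
P29  (by R2: P12)

Yes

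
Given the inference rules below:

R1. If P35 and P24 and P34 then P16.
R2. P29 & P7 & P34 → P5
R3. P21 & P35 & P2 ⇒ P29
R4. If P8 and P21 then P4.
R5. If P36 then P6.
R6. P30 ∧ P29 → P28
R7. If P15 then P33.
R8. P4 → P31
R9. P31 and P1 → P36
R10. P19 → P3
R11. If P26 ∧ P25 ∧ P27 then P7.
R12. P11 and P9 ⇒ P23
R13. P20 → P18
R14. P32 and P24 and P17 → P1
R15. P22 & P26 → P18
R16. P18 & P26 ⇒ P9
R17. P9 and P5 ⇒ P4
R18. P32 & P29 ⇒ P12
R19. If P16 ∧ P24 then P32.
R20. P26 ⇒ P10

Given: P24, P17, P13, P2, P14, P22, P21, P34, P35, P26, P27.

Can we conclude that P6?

Forward chaining from the given facts derives: P16, P29, P18, P9, P32, P10, P1, P12.
The only rule concluding P6 is R5, which needs P36; that is never established.

No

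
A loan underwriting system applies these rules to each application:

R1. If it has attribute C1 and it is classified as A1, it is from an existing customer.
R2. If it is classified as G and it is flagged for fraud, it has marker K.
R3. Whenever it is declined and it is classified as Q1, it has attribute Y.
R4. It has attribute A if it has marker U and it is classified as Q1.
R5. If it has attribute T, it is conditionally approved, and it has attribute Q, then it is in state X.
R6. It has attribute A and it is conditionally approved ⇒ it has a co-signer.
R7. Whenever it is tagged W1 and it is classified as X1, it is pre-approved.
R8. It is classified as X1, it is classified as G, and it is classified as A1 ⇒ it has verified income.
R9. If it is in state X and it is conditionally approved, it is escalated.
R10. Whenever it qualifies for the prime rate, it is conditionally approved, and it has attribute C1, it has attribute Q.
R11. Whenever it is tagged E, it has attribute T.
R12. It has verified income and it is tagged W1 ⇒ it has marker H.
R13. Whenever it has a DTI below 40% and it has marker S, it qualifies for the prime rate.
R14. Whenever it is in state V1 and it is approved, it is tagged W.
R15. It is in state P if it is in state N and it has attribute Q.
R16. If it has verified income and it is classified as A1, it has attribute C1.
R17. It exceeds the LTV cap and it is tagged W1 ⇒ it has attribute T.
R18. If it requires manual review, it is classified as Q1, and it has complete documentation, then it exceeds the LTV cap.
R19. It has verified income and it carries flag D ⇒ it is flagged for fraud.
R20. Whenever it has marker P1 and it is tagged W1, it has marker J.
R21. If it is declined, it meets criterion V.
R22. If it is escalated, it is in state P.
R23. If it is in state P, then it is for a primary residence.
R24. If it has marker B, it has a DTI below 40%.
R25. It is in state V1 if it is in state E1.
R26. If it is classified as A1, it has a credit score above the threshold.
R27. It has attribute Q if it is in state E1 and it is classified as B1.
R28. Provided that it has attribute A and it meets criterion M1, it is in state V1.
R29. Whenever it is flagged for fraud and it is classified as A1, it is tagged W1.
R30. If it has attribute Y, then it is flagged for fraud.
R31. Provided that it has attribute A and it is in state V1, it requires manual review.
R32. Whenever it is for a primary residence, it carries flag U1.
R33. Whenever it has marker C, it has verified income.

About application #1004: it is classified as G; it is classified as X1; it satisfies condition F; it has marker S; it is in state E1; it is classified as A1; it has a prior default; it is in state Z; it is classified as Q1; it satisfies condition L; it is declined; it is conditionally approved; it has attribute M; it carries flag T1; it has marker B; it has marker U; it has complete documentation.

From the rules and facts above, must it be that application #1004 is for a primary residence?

Yes

By R3 (it is declined, it is classified as Q1): it has attribute Y.
By R4 (it has marker U, it is classified as Q1): it has attribute A.
By R8 (it is classified as X1, it is classified as G, it is classified as A1): it has verified income.
By R16 (it has verified income, it is classified as A1): it has attribute C1.
By R24 (it has marker B): it has a DTI below 40%.
By R25 (it is in state E1): it is in state V1.
By R30 (it has attribute Y): it is flagged for fraud.
By R31 (it has attribute A, it is in state V1): it requires manual review.
By R13 (it has a DTI below 40%, it has marker S): it qualifies for the prime rate.
By R18 (it requires manual review, it is classified as Q1, it has complete documentation): it exceeds the LTV cap.
By R29 (it is flagged for fraud, it is classified as A1): it is tagged W1.
By R10 (it qualifies for the prime rate, it is conditionally approved, it has attribute C1): it has attribute Q.
By R17 (it exceeds the LTV cap, it is tagged W1): it has attribute T.
By R5 (it has attribute T, it is conditionally approved, it has attribute Q): it is in state X.
By R9 (it is in state X, it is conditionally approved): it is escalated.
By R22 (it is escalated): it is in state P.
By R23 (it is in state P): it is for a primary residence.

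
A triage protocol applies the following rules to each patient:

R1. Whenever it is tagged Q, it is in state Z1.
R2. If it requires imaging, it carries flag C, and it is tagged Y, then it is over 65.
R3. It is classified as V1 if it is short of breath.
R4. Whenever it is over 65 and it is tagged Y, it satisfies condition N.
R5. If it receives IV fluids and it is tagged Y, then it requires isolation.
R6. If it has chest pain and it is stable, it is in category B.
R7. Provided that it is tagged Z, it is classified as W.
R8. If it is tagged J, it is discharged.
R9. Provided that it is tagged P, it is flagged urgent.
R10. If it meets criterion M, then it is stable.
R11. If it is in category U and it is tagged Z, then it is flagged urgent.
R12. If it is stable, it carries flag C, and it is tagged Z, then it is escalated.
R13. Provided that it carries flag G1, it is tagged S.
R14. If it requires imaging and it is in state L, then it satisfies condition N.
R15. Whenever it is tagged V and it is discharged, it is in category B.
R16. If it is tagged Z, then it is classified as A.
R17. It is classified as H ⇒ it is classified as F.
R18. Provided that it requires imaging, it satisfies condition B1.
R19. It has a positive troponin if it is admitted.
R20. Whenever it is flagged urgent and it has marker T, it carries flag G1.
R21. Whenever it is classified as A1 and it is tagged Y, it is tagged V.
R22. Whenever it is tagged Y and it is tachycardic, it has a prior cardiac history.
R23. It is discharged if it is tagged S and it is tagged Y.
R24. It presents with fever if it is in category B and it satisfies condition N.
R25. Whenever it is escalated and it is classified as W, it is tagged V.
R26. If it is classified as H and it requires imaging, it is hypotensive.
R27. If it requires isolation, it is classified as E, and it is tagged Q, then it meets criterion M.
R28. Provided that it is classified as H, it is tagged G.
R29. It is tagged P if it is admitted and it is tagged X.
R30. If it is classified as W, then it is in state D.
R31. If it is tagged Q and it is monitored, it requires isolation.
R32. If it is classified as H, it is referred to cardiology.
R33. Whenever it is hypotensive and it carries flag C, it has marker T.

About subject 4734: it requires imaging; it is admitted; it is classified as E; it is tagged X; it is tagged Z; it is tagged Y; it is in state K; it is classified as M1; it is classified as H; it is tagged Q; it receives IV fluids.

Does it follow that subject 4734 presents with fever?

No

Forward chaining from the given facts derives: is in state Z1, requires isolation, is classified as W, is classified as A, is classified as F, satisfies condition B1, has a positive troponin, is hypotensive, meets criterion M, is tagged G, is tagged P, is in state D, is referred to cardiology, is flagged urgent, is stable.
The only rule concluding "it presents with fever" is R24, which needs "it is in category B"; that is never established.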